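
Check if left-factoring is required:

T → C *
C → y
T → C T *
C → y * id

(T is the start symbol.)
Left-factoring is needed when two productions for the same non-terminal
share a common prefix on the right-hand side.

Productions for T:
  T → C *
  T → C T *
Productions for C:
  C → y
  C → y * id

Found common prefix 'C' in productions for T
Found common prefix 'y' in productions for C

Answer: Yes, T has productions with common prefix 'C'; C has productions with common prefix 'y'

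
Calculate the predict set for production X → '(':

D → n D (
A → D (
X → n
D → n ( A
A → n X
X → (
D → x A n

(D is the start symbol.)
PREDICT(X → '(') = (FIRST(RHS) \ {ε}) ∪ (FOLLOW(X) if ε ∈ FIRST(RHS), i.e. RHS ⇒* ε)
FIRST('(') = { '(' }
ε ∉ FIRST('('), so FOLLOW(X) is not added.
PREDICT(X → '(') = { '(' }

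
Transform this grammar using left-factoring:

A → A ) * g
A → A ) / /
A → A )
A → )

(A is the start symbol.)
A → A ) A'
A' → * g
A' → / /
A' → ε
A → )

Left-factoring transforms A → αβ₁ | αβ₂ into A → αA' and A' → β₁ | β₂
(α is the longest common prefix among the alternatives). Repeat until
no nonterminal has two alternatives with a common prefix.

Round 1: A has alternatives sharing prefix 'A )'. Introduce A': A → A ) A'
  Add: A' → * g
  Add: A' → / /
  Add: A' → ε

No remaining common prefixes — done.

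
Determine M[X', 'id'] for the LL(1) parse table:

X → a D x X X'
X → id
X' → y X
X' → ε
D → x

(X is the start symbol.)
Empty (error entry)

To find M[X', 'id'], we find productions for X' where 'id' is in the predict set (PREDICT(N → α) = (FIRST(α) \ {ε}) ∪ (FOLLOW(N) if α ⇒* ε)).

Relevant sets:
  FOLLOW(X') = { $, 'y' }

X' → y X: PREDICT = { 'y' }
X' → ε: PREDICT = { $, 'y' }

M[X', 'id'] is empty (no production applies)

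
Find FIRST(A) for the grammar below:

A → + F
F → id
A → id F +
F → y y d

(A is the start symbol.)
From A → + F:
  - '+' is a terminal: add '+' and stop
From A → id F +:
  - id is a terminal: add 'id' and stop

Collecting: FIRST(A) = { '+', 'id' }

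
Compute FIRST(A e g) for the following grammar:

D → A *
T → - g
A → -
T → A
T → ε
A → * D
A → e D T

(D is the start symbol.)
FIRST sets of the non-terminals involved (from the grammar, by fixed-point iteration):
  FIRST(A) = { '*', '-', 'e' }

To compute FIRST(A e g), process the symbols left to right:
Symbol A is a non-terminal. Add FIRST(A) \ {ε} = { '*', '-', 'e' }
A is not nullable (ε ∉ FIRST(A)), so stop here.
FIRST(A e g) = { '*', '-', 'e' }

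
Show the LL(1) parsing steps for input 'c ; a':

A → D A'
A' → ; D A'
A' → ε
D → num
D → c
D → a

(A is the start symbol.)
Stack is shown with the top on the left.

Stack     Input    Action
-------------------------
A $       c ; a $  output A → D A'
D A' $    c ; a $  output D → c
c A' $    c ; a $  match 'c'
A' $      ; a $    output A' → ; D A'
; D A' $  ; a $    match ';'
D A' $    a $      output D → a
a A' $    a $      match 'a'
A' $      $        output A' → ε
$         $        accept

The string is accepted.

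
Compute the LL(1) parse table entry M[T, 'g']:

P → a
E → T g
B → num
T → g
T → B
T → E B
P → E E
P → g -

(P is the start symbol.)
T → g, T → E B

To find M[T, 'g'], we find productions for T where 'g' is in the predict set (PREDICT(N → α) = (FIRST(α) \ {ε}) ∪ (FOLLOW(N) if α ⇒* ε)).

Relevant sets:
  FIRST(B) = { 'num' }
  FIRST(E) = { 'g', 'num' }

T → g: PREDICT = { 'g' }
  'g' is in predict set, so this production goes in M[T, 'g']
T → B: PREDICT = { 'num' }
T → E B: PREDICT = { 'g', 'num' }
  'g' is in predict set, so this production goes in M[T, 'g']

M[T, 'g'] = T → g, T → E B  (a multiply-defined cell — the grammar is not LL(1))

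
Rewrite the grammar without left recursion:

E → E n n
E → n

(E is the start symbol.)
E → n E'
E' → n n E'
E' → ε

E is directly left-recursive. The standard transformation for
  A → A α₁ | ... | A α_m | β₁ | ... | β_n
is
  A  → β₁ A' | ... | β_n A'
  A' → α₁ A' | ... | α_m A' | ε

E → n becomes E → n E'
E → E n n becomes E' → n n E'
Add E' → ε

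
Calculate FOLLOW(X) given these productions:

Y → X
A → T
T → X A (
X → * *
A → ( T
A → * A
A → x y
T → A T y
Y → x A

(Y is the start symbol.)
{ $, '(', '*', 'x' }

To compute FOLLOW(X), find every occurrence of X on a right-hand side N → α X β: add FIRST(β) \ {ε}, and if β is empty or nullable also add FOLLOW(N). Iterate to a fixed point.

In Y → X: X is at the end, add FOLLOW(Y)
In T → X A (: X is followed by A '(', add FIRST(A '(') \ {ε} = { '(', '*', 'x' }

The FOLLOW sets referred to above (computed the same way, to a fixed point):
  FOLLOW(Y) = { $ }

Taking the union: FOLLOW(X) = { $, '(', '*', 'x' }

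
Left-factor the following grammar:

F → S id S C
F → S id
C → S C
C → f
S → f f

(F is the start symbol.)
Left-factoring transforms A → αβ₁ | αβ₂ into A → αA' and A' → β₁ | β₂
(α is the longest common prefix among the alternatives). Repeat until
no nonterminal has two alternatives with a common prefix.

Round 1: F has alternatives sharing prefix 'S id'. Introduce F': F → S id F'
  Add: F' → S C
  Add: F' → ε

No remaining common prefixes — done.

Resulting grammar:
F → S id F'
F' → S C
F' → ε
C → S C
C → f
S → f f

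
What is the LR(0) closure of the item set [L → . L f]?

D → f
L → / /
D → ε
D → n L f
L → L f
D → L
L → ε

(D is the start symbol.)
{ [L → . / /], [L → . L f], [L → .] }

To compute CLOSURE, for each item [A → α.Bβ] where B is a non-terminal, add [B → .γ] for all productions B → γ; repeat for the newly added items until nothing changes.

Start with: [L → . L f]
  [L → . L f] has the dot before L: add [L → . / /], [L → .]
No further items can be added.

CLOSURE = { [L → . / /], [L → . L f], [L → .] }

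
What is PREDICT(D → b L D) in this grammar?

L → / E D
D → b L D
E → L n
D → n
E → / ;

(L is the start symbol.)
{ 'b' }

PREDICT(D → b L D) = (FIRST(RHS) \ {ε}) ∪ (FOLLOW(D) if ε ∈ FIRST(RHS), i.e. RHS ⇒* ε)
FIRST(b L D) = { 'b' }
ε ∉ FIRST(b L D), so FOLLOW(D) is not added.
PREDICT(D → b L D) = { 'b' }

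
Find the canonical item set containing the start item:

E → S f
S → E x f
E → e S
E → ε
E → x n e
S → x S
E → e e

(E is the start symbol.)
{ [E → . S f], [E → . e S], [E → . e e], [E → . x n e], [E → .], [E' → . E], [S → . E x f], [S → . x S] }

First, augment the grammar with E' → E
I₀ = CLOSURE({ [E' → . E] }):
  [E' → . E] has the dot before E: add [E → . S f], [E → . e S], [E → .], [E → . x n e], [E → . e e]
  [E → . S f] has the dot before S: add [S → . E x f], [S → . x S]
No further items can be added.

I₀ = { [E → . S f], [E → . e S], [E → . e e], [E → . x n e], [E → .], [E' → . E], [S → . E x f], [S → . x S] }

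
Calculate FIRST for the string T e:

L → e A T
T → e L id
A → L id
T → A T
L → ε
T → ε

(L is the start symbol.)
FIRST sets of the non-terminals involved (from the grammar, by fixed-point iteration):
  FIRST(T) = { 'e', 'id', ε }

To compute FIRST(T e), process the symbols left to right:
Symbol T is a non-terminal. Add FIRST(T) \ {ε} = { 'e', 'id' }
T is nullable (ε ∈ FIRST(T)), continue to the next symbol.
Symbol e is a terminal. Add 'e' and stop.
FIRST(T e) = { 'e', 'id' }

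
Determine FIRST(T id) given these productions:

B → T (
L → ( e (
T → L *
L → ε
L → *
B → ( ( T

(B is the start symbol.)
FIRST sets of the non-terminals involved (from the grammar, by fixed-point iteration):
  FIRST(T) = { '(', '*' }

To compute FIRST(T id), process the symbols left to right:
Symbol T is a non-terminal. Add FIRST(T) \ {ε} = { '(', '*' }
T is not nullable (ε ∉ FIRST(T)), so stop here.
FIRST(T id) = { '(', '*' }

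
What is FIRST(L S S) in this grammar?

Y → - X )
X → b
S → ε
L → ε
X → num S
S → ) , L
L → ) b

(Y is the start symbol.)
FIRST sets of the non-terminals involved (from the grammar, by fixed-point iteration):
  FIRST(L) = { ')', ε }
  FIRST(S) = { ')', ε }

To compute FIRST(L S S), process the symbols left to right:
Symbol L is a non-terminal. Add FIRST(L) \ {ε} = { ')' }
L is nullable (ε ∈ FIRST(L)), continue to the next symbol.
Symbol S is a non-terminal. Add FIRST(S) \ {ε} = { ')' }
S is nullable (ε ∈ FIRST(S)), continue to the next symbol.
Symbol S is a non-terminal. Add FIRST(S) \ {ε} = { ')' }
S is nullable (ε ∈ FIRST(S)), continue to the next symbol.
All symbols are nullable, so ε is in the result.
FIRST(L S S) = { ')', ε }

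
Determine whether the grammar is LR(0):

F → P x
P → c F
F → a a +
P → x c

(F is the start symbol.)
A grammar is LR(0) if no state in the canonical LR(0) collection has:
  - both a shift item (dot before a terminal) and a complete item (shift-reduce conflict), or
  - two or more complete items (reduce-reduce conflict; the accept item [F' → F .] counts as a complete item here).

Augment with F' → F and build the canonical LR(0) collection (I0 = CLOSURE({[F' → . F]}), then GOTO on every symbol after a dot until no new states appear). It has 11 states:
  I0: { [F → . P x], [F → . a a +], [F' → . F], [P → . c F], [P → . x c] }  — shift
  I1: { [F' → F .] }  — accept
  I2: { [F → P . x] }  — shift
  I3: { [F → a . a +] }  — shift
  I4: { [F → . P x], [F → . a a +], [P → . c F], [P → . x c], [P → c . F] }  — shift
  I5: { [P → x . c] }  — shift
  I6: { [P → x c .] }  — reduce
  I7: { [P → c F .] }  — reduce
  I8: { [F → a a . +] }  — shift
  I9: { [F → a a + .] }  — reduce
  I10: { [F → P x .] }  — reduce

Every state is either a pure shift/goto state or contains exactly one complete item and nothing to shift — no conflicts. The grammar is LR(0).

Answer: Yes, the grammar is LR(0)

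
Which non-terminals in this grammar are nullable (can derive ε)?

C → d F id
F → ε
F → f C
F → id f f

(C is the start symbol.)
{ 'F' }

A non-terminal is nullable if it can derive ε (the empty string): either it has an ε-production, or it has a production whose right-hand side consists entirely of nullable non-terminals.

ε-productions: F → ε
So F is immediately nullable.
No further non-terminal can be added: every production for the remaining non-terminals contains a terminal or a non-nullable non-terminal.
Nullable = { 'F' }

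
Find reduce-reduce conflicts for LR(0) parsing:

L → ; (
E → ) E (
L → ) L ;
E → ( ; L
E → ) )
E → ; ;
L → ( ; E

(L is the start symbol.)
No reduce-reduce conflicts

Augment with L' → L and build the canonical LR(0) collection (I0 = CLOSURE({[L' → . L]}), then GOTO on every symbol after a dot until no new states appear). It has 19 states:
  I0: { [L → . ( ; E], [L → . ) L ;], [L → . ; (], [L' → . L] }  — shift
  I1: { [L → ( . ; E] }  — shift
  I2: { [L → ) . L ;], [L → . ( ; E], [L → . ) L ;], [L → . ; (] }  — shift
  I3: { [L → ; . (] }  — shift
  I4: { [L' → L .] }  — accept
  I5: { [L → ; ( .] }  — reduce
  I6: { [L → ) L . ;] }  — shift
  I7: { [L → ) L ; .] }  — reduce
  I8: { [E → . ( ; L], [E → . ) )], [E → . ) E (], [E → . ; ;], [L → ( ; . E] }  — shift
  I9: { [E → ( . ; L] }  — shift
  I10: { [E → ) . )], [E → ) . E (], [E → . ( ; L], [E → . ) )], [E → . ) E (], [E → . ; ;] }  — shift
  I11: { [E → ; . ;] }  — shift
  I12: { [L → ( ; E .] }  — reduce
  I13: { [E → ; ; .] }  — reduce
  I14: { [E → ) ) .], [E → ) . )], [E → ) . E (], [E → . ( ; L], [E → . ) )], [E → . ) E (], [E → . ; ;] }  — shift, reduce
  I15: { [E → ) E . (] }  — shift
  I16: { [E → ) E ( .] }  — reduce
  I17: { [E → ( ; . L], [L → . ( ; E], [L → . ) L ;], [L → . ; (] }  — shift
  I18: { [E → ( ; L .] }  — reduce

No state contains more than one complete item.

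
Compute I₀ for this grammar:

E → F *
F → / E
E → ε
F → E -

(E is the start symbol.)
{ [E → . F *], [E → .], [E' → . E], [F → . / E], [F → . E -] }

First, augment the grammar with E' → E
I₀ = CLOSURE({ [E' → . E] }):
  [E' → . E] has the dot before E: add [E → . F *], [E → .]
  [E → . F *] has the dot before F: add [F → . / E], [F → . E -]
No further items can be added.

I₀ = { [E → . F *], [E → .], [E' → . E], [F → . / E], [F → . E -] }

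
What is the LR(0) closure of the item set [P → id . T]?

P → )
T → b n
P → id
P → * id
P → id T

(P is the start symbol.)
To compute CLOSURE, for each item [A → α.Bβ] where B is a non-terminal, add [B → .γ] for all productions B → γ; repeat for the newly added items until nothing changes.

Start with: [P → id . T]
  [P → id . T] has the dot before T: add [T → . b n]
No further items can be added.

CLOSURE = { [P → id . T], [T → . b n] }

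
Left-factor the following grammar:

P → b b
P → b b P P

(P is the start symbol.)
P → b b P'
P' → ε
P' → P P

Left-factoring transforms A → αβ₁ | αβ₂ into A → αA' and A' → β₁ | β₂
(α is the longest common prefix among the alternatives). Repeat until
no nonterminal has two alternatives with a common prefix.

Round 1: P has alternatives sharing prefix 'b b'. Introduce P': P → b b P'
  Add: P' → ε
  Add: P' → P P

No remaining common prefixes — done.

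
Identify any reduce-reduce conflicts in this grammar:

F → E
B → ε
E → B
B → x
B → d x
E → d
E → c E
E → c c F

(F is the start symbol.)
Yes — I10: [E → c E .] vs [F → E .]

A reduce-reduce conflict occurs when an LR(0) state has two complete items [A → α .] and [B → β .] — both call for a reduction, and with no lookahead the parser cannot choose between them.

Augment with F' → F and build the canonical LR(0) collection (I0 = CLOSURE({[F' → . F]}), then GOTO on every symbol after a dot until no new states appear). It has 12 states:
  I0: { [B → . d x], [B → . x], [B → .], [E → . B], [E → . c E], [E → . c c F], [E → . d], [F → . E], [F' → . F] }  — shift, reduce
  I1: { [E → B .] }  — reduce
  I2: { [F → E .] }  — reduce
  I3: { [F' → F .] }  — accept
  I4: { [B → . d x], [B → . x], [B → .], [E → . B], [E → . c E], [E → . c c F], [E → . d], [E → c . E], [E → c . c F] }  — shift, reduce
  I5: { [B → d . x], [E → d .] }  — shift, reduce
  I6: { [B → x .] }  — reduce
  I7: { [B → d x .] }  — reduce
  I8: { [E → c E .] }  — reduce
  I9: { [B → . d x], [B → . x], [B → .], [E → . B], [E → . c E], [E → . c c F], [E → . d], [E → c . E], [E → c . c F], [E → c c . F], [F → . E] }  — shift, reduce
  I10: { [E → c E .], [F → E .] }  — 2 reduces
  I11: { [E → c c F .] }  — reduce

I10 contains complete items [E → c E .], [F → E .] — reduce-reduce conflict.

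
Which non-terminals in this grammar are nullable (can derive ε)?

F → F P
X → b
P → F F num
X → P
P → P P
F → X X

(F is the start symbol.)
There are no ε-productions, so no non-terminal can derive ε.
No non-terminals are nullable.

Answer: None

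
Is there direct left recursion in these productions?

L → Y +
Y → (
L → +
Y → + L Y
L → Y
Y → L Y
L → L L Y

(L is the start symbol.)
Direct left recursion occurs when N → N α for some non-terminal N (the right-hand side begins with the left-hand side itself).

L → Y +: starts with Y
Y → (: starts with '('
L → +: starts with '+'
Y → + L Y: starts with '+'
L → Y: starts with Y
Y → L Y: starts with L
L → L L Y: LEFT RECURSIVE (starts with L)

The grammar has direct left recursion on: L.

Answer: Yes, L is left-recursive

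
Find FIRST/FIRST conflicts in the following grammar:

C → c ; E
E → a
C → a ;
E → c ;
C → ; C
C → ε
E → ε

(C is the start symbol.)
A FIRST/FIRST conflict occurs when two productions N → α and N → β for the same non-terminal have FIRST(α) ∩ FIRST(β) ≠ ∅ (with ε ∈ FIRST of a nullable right-hand side, so two nullable alternatives also conflict).

Productions for C:
  C → c ; E: FIRST = { 'c' }
  C → a ;: FIRST = { 'a' }
  C → ; C: FIRST = { ';' }
  C → ε: FIRST = { ε }
Productions for E:
  E → a: FIRST = { 'a' }
  E → c ;: FIRST = { 'c' }
  E → ε: FIRST = { ε }

All alternatives of each non-terminal have pairwise disjoint FIRST sets.

Answer: No FIRST/FIRST conflicts.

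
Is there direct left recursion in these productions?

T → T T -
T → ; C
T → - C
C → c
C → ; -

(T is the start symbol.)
T → T T -: LEFT RECURSIVE (starts with T)
T → ; C: starts with ';'
T → - C: starts with '-'
C → c: starts with c
C → ; -: starts with ';'

The grammar has direct left recursion on: T.

Answer: Yes, T is left-recursive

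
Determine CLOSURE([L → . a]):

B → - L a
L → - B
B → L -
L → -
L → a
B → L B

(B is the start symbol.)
{ [L → . a] }

To compute CLOSURE, for each item [A → α.Bβ] where B is a non-terminal, add [B → .γ] for all productions B → γ; repeat for the newly added items until nothing changes.

Start with: [L → . a]
The dot precedes the terminal a, so nothing is added.

CLOSURE = { [L → . a] }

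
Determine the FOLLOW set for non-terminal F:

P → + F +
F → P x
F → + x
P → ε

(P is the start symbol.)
To compute FOLLOW(F), find every occurrence of F on a right-hand side N → α F β: add FIRST(β) \ {ε}, and if β is empty or nullable also add FOLLOW(N). Iterate to a fixed point.

In P → + F +: F is followed by '+', add FIRST('+') \ {ε} = { '+' }

Taking the union: FOLLOW(F) = { '+' }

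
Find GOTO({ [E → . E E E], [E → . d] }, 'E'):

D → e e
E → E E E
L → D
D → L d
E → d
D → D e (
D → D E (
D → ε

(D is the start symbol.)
{ [E → . E E E], [E → . d], [E → E . E E] }

GOTO(I, 'E') = CLOSURE({ [A → αX.β] : [A → α.Xβ] ∈ I, X = 'E' })

Items with dot before 'E', with the dot advanced:
  [E → . E E E] → [E → E . E E]
Closure of the advanced items:
  [E → E . E E] has the dot before E: add [E → . E E E], [E → . d]

GOTO = { [E → . E E E], [E → . d], [E → E . E E] }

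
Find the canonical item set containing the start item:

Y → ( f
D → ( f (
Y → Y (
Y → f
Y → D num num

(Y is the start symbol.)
{ [D → . ( f (], [Y → . ( f], [Y → . D num num], [Y → . Y (], [Y → . f], [Y' → . Y] }

First, augment the grammar with Y' → Y
I₀ = CLOSURE({ [Y' → . Y] }):
  [Y' → . Y] has the dot before Y: add [Y → . ( f], [Y → . Y (], [Y → . f], [Y → . D num num]
  [Y → . D num num] has the dot before D: add [D → . ( f (]
No further items can be added.

I₀ = { [D → . ( f (], [Y → . ( f], [Y → . D num num], [Y → . Y (], [Y → . f], [Y' → . Y] }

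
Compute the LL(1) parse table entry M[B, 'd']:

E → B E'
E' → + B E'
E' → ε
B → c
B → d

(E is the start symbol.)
To find M[B, 'd'], we find productions for B where 'd' is in the predict set (PREDICT(N → α) = (FIRST(α) \ {ε}) ∪ (FOLLOW(N) if α ⇒* ε)).

B → c: PREDICT = { 'c' }
B → d: PREDICT = { 'd' }
  'd' is in predict set, so this production goes in M[B, 'd']

M[B, 'd'] = B → d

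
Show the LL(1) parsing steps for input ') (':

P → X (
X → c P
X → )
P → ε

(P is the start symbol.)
LL(1) parsing maintains a stack (initially the start symbol over $) and the input. At each step: if the stack top is a terminal, match it against the current input token; if it is a non-terminal N, replace it with the RHS of M[N, lookahead] (the unique production whose predict set contains the lookahead).

Stack is shown with the top on the left.

Stack  Input  Action
--------------------
P $    ) ( $  output P → X (
X ( $  ) ( $  output X → )
) ( $  ) ( $  match ')'
( $    ( $    match '('
$      $      accept

The string is accepted.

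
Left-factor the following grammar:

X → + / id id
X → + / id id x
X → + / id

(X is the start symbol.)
Left-factoring transforms A → αβ₁ | αβ₂ into A → αA' and A' → β₁ | β₂
(α is the longest common prefix among the alternatives). Repeat until
no nonterminal has two alternatives with a common prefix.

Round 1: X has alternatives sharing prefix '+ / id'. Introduce X': X → + / id X'
  Add: X' → id
  Add: X' → id x
  Add: X' → ε

Round 2: X' has alternatives sharing prefix 'id'. Introduce X'': X' → id X''
  Add: X'' → ε
  Add: X'' → x

No remaining common prefixes — done.

Resulting grammar:
X → + / id X'
X' → id X''
X'' → ε
X'' → x
X' → ε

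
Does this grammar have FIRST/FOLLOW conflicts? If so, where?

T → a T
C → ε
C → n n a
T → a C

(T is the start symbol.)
No FIRST/FOLLOW conflicts.

Nullable non-terminals: C.

C: nullable alternative(s) C → ε; FOLLOW(C) = { $ }
  C → ε: FIRST \ {ε} = { } — this is the only nullable alternative, skip
  C → n n a: FIRST \ {ε} = { 'n' } — disjoint from FOLLOW(C)

T has no nullable alternative, so no FIRST/FOLLOW check is needed there.

No FIRST/FOLLOW conflicts found.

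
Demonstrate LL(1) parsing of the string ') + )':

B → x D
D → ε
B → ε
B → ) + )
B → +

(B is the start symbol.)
Stack is shown with the top on the left.

Stack    Input    Action
------------------------
B $      ) + ) $  output B → ) + )
) + ) $  ) + ) $  match ')'
+ ) $    + ) $    match '+'
) $      ) $      match ')'
$        $        accept

The string is accepted.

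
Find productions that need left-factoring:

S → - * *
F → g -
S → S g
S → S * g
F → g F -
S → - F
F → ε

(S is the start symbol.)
Left-factoring is needed when two productions for the same non-terminal
share a common prefix on the right-hand side.

Productions for S:
  S → - * *
  S → S g
  S → S * g
  S → - F
Productions for F:
  F → g -
  F → g F -
  F → ε

Found common prefix '-' in productions for S
Found common prefix 'S' in productions for S
Found common prefix 'g' in productions for F

Answer: Yes, S has productions with common prefix '-'; S has productions with common prefix 'S'; F has productions with common prefix 'g'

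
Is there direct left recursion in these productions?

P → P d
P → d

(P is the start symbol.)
Yes, P is left-recursive

Direct left recursion occurs when N → N α for some non-terminal N (the right-hand side begins with the left-hand side itself).

P → P d: LEFT RECURSIVE (starts with P)
P → d: starts with d

The grammar has direct left recursion on: P.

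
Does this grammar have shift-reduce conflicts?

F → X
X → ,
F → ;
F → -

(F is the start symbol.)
A shift-reduce conflict occurs when an LR(0) state has both:
  - a complete (reduce) item [A → α .] (dot at the end), and
  - a shift item [B → β . c γ] (dot before a terminal).

Augment with F' → F and build the canonical LR(0) collection (I0 = CLOSURE({[F' → . F]}), then GOTO on every symbol after a dot until no new states appear). It has 6 states:
  I0: { [F → . -], [F → . ;], [F → . X], [F' → . F], [X → . ,] }  — shift
  I1: { [X → , .] }  — reduce
  I2: { [F → - .] }  — reduce
  I3: { [F → ; .] }  — reduce
  I4: { [F' → F .] }  — accept
  I5: { [F → X .] }  — reduce

No state contains both a complete item and a shift item.

Answer: No shift-reduce conflicts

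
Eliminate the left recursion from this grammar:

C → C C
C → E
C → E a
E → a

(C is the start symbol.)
C → E C'
C → E a C'
C' → C C'
C' → ε
E → a

C is directly left-recursive. The standard transformation for
  A → A α₁ | ... | A α_m | β₁ | ... | β_n
is
  A  → β₁ A' | ... | β_n A'
  A' → α₁ A' | ... | α_m A' | ε

C → E becomes C → E C'
C → E a becomes C → E a C'
C → C C becomes C' → C C'
Add C' → ε

Productions for other non-terminals are unchanged:
  E → a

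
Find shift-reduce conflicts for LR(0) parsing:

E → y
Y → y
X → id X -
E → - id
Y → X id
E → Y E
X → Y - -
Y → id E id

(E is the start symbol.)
A shift-reduce conflict occurs when an LR(0) state has both:
  - a complete (reduce) item [A → α .] (dot at the end), and
  - a shift item [B → β . c γ] (dot before a terminal).

Augment with E' → E and build the canonical LR(0) collection (I0 = CLOSURE({[E' → . E]}), then GOTO on every symbol after a dot until no new states appear). It has 16 states:
  I0: { [E → . - id], [E → . Y E], [E → . y], [E' → . E], [X → . Y - -], [X → . id X -], [Y → . X id], [Y → . id E id], [Y → . y] }  — shift
  I1: { [E → - . id] }  — shift
  I2: { [E' → E .] }  — accept
  I3: { [Y → X . id] }  — shift
  I4: { [E → . - id], [E → . Y E], [E → . y], [E → Y . E], [X → . Y - -], [X → . id X -], [X → Y . - -], [Y → . X id], [Y → . id E id], [Y → . y] }  — shift
  I5: { [E → . - id], [E → . Y E], [E → . y], [X → . Y - -], [X → . id X -], [X → id . X -], [Y → . X id], [Y → . id E id], [Y → . y], [Y → id . E id] }  — shift
  I6: { [E → y .], [Y → y .] }  — 2 reduces
  I7: { [Y → id E . id] }  — shift
  I8: { [X → id X . -], [Y → X . id] }  — shift
  I9: { [X → id X - .] }  — reduce
  I10: { [Y → X id .] }  — reduce
  I11: { [Y → id E id .] }  — reduce
  I12: { [E → - . id], [X → Y - . -] }  — shift
  I13: { [E → Y E .] }  — reduce
  I14: { [X → Y - - .] }  — reduce
  I15: { [E → - id .] }  — reduce

No state contains both a complete item and a shift item.

Answer: No shift-reduce conflicts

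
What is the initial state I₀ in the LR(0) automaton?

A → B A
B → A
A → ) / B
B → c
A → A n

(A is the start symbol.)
{ [A → . ) / B], [A → . A n], [A → . B A], [A' → . A], [B → . A], [B → . c] }

First, augment the grammar with A' → A
I₀ = CLOSURE({ [A' → . A] }):
  [A' → . A] has the dot before A: add [A → . B A], [A → . ) / B], [A → . A n]
  [A → . B A] has the dot before B: add [B → . A], [B → . c]
No further items can be added.

I₀ = { [A → . ) / B], [A → . A n], [A → . B A], [A' → . A], [B → . A], [B → . c] }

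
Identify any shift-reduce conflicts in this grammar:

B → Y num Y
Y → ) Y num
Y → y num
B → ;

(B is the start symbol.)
No shift-reduce conflicts

A shift-reduce conflict occurs when an LR(0) state has both:
  - a complete (reduce) item [A → α .] (dot at the end), and
  - a shift item [B → β . c γ] (dot before a terminal).

Augment with B' → B and build the canonical LR(0) collection (I0 = CLOSURE({[B' → . B]}), then GOTO on every symbol after a dot until no new states appear). It has 11 states:
  I0: { [B → . ;], [B → . Y num Y], [B' → . B], [Y → . ) Y num], [Y → . y num] }  — shift
  I1: { [Y → ) . Y num], [Y → . ) Y num], [Y → . y num] }  — shift
  I2: { [B → ; .] }  — reduce
  I3: { [B' → B .] }  — accept
  I4: { [B → Y . num Y] }  — shift
  I5: { [Y → y . num] }  — shift
  I6: { [Y → y num .] }  — reduce
  I7: { [B → Y num . Y], [Y → . ) Y num], [Y → . y num] }  — shift
  I8: { [B → Y num Y .] }  — reduce
  I9: { [Y → ) Y . num] }  — shift
  I10: { [Y → ) Y num .] }  — reduce

No state contains both a complete item and a shift item.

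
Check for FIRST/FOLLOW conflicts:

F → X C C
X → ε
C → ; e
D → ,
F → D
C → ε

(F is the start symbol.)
Yes. C → ';' e with FOLLOW(C) on { ';' }

Nullable non-terminals: C, F, X.
FIRST sets used below: FIRST(X) = { ε }, FIRST(C) = { ';', ε }, FIRST(D) = { ',' }

C: nullable alternative(s) C → ε; FOLLOW(C) = { $, ';' }
  C → ; e: FIRST \ {ε} = { ';' } — overlaps FOLLOW(C) on { ';' }: CONFLICT
  C → ε: FIRST \ {ε} = { } — this is the only nullable alternative, skip

F: nullable alternative(s) F → X C C; FOLLOW(F) = { $ }
  F → X C C: FIRST \ {ε} = { ';' } — this is the only nullable alternative, skip
  F → D: FIRST \ {ε} = { ',' } — disjoint from FOLLOW(F)
X has a nullable alternative but only one production, so nothing to check.

D has no nullable alternative, so no FIRST/FOLLOW check is needed there.

So the grammar has 1 FIRST/FOLLOW conflict (marked CONFLICT above).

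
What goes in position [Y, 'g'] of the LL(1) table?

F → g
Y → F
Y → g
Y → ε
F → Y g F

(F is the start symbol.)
To find M[Y, 'g'], we find productions for Y where 'g' is in the predict set (PREDICT(N → α) = (FIRST(α) \ {ε}) ∪ (FOLLOW(N) if α ⇒* ε)).

Relevant sets:
  FIRST(F) = { 'g' }
  FOLLOW(Y) = { 'g' }

Y → F: PREDICT = { 'g' }
  'g' is in predict set, so this production goes in M[Y, 'g']
Y → g: PREDICT = { 'g' }
  'g' is in predict set, so this production goes in M[Y, 'g']
Y → ε: PREDICT = { 'g' }
  'g' is in predict set, so this production goes in M[Y, 'g']

M[Y, 'g'] = Y → F, Y → g, Y → ε  (a multiply-defined cell — the grammar is not LL(1))

Answer: Y → F, Y → g, Y → ε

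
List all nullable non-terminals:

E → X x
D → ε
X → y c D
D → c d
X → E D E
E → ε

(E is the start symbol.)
{ 'D', 'E', 'X' }

ε-productions: D → ε, E → ε
So D, E are immediately nullable.
X → E D E: every symbol on the right is nullable, so X is nullable too.
Every non-terminal is now nullable.
Nullable = { 'D', 'E', 'X' }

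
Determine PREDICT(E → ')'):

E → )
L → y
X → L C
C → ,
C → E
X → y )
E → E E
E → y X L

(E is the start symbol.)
PREDICT(E → ')') = (FIRST(RHS) \ {ε}) ∪ (FOLLOW(E) if ε ∈ FIRST(RHS), i.e. RHS ⇒* ε)
FIRST(')') = { ')' }
ε ∉ FIRST(')'), so FOLLOW(E) is not added.
PREDICT(E → ')') = { ')' }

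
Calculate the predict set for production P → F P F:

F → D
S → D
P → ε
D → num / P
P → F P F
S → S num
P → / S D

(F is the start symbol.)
PREDICT(P → F P F) = (FIRST(RHS) \ {ε}) ∪ (FOLLOW(P) if ε ∈ FIRST(RHS), i.e. RHS ⇒* ε)
FIRST(F) = { 'num' }
FIRST(F P F) = { 'num' }
ε ∉ FIRST(F P F), so FOLLOW(P) is not added.
PREDICT(P → F P F) = { 'num' }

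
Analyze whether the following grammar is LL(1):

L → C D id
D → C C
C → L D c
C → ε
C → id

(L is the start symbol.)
A grammar is LL(1) if for each non-terminal N with multiple productions, the predict sets of those productions are pairwise disjoint, where PREDICT(N → α) = (FIRST(α) \ {ε}) ∪ (FOLLOW(N) if α ⇒* ε).

Relevant sets:
  FIRST(L) = { 'id' }
  FOLLOW(C) = { 'c', 'id' }

For C:
  PREDICT(C → L D c) = { 'id' }
  PREDICT(C → ε) = { 'c', 'id' }
  PREDICT(C → id) = { 'id' }
L, D have a single production, so nothing to check there.

Conflict found: Predict set conflict for C: { 'id' }
The grammar is NOT LL(1).

Answer: No. Predict set conflict for C: { 'id' }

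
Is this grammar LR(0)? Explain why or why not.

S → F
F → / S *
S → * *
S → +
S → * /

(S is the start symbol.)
Yes, the grammar is LR(0)

A grammar is LR(0) if no state in the canonical LR(0) collection has:
  - both a shift item (dot before a terminal) and a complete item (shift-reduce conflict), or
  - two or more complete items (reduce-reduce conflict; the accept item [S' → S .] counts as a complete item here).

Augment with S' → S and build the canonical LR(0) collection (I0 = CLOSURE({[S' → . S]}), then GOTO on every symbol after a dot until no new states appear). It has 10 states:
  I0: { [F → . / S *], [S → . * *], [S → . * /], [S → . +], [S → . F], [S' → . S] }  — shift
  I1: { [S → * . *], [S → * . /] }  — shift
  I2: { [S → + .] }  — reduce
  I3: { [F → . / S *], [F → / . S *], [S → . * *], [S → . * /], [S → . +], [S → . F] }  — shift
  I4: { [S → F .] }  — reduce
  I5: { [S' → S .] }  — accept
  I6: { [F → / S . *] }  — shift
  I7: { [F → / S * .] }  — reduce
  I8: { [S → * * .] }  — reduce
  I9: { [S → * / .] }  — reduce

Every state is either a pure shift/goto state or contains exactly one complete item and nothing to shift — no conflicts. The grammar is LR(0).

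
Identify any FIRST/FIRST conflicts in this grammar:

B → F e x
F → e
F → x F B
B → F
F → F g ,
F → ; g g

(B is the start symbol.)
FIRST sets of the non-terminals at (or reachable through a nullable prefix from) the front of some alternative:
  FIRST(F) = { ';', 'e', 'x' }

Productions for B:
  B → F e x: FIRST = { ';', 'e', 'x' }
  B → F: FIRST = { ';', 'e', 'x' }
Productions for F:
  F → e: FIRST = { 'e' }
  F → x F B: FIRST = { 'x' }
  F → F g ,: FIRST = { ';', 'e', 'x' }
  F → ; g g: FIRST = { ';' }

Conflict for B: B → F e x and B → F
  Overlap: { ';', 'e', 'x' }
Conflict for F: F → e and F → F g ,
  Overlap: { 'e' }
Conflict for F: F → x F B and F → F g ,
  Overlap: { 'x' }
Conflict for F: F → F g , and F → ; g g
  Overlap: { ';' }

Answer: Yes. B → F e x / B → F on { ';', 'e', 'x' }; F → e / F → F g ',' on { 'e' }; F → x F B / F → F g ',' on { 'x' }; F → F g ',' / F → ';' g g on { ';' }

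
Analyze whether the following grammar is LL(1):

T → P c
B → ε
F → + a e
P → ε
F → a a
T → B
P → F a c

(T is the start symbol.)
A grammar is LL(1) if for each non-terminal N with multiple productions, the predict sets of those productions are pairwise disjoint, where PREDICT(N → α) = (FIRST(α) \ {ε}) ∪ (FOLLOW(N) if α ⇒* ε).

Relevant sets:
  FIRST(P) = { '+', 'a', ε }
  FIRST(B) = { ε }
  FIRST(F) = { '+', 'a' }
  FOLLOW(T) = { $ }
  FOLLOW(P) = { 'c' }

For T:
  PREDICT(T → P c) = { '+', 'a', 'c' }
  PREDICT(T → B) = { $ }
For F:
  PREDICT(F → '+' a e) = { '+' }
  PREDICT(F → a a) = { 'a' }
For P:
  PREDICT(P → ε) = { 'c' }
  PREDICT(P → F a c) = { '+', 'a' }
B has a single production, so nothing to check there.

All predict sets are disjoint. The grammar IS LL(1).

Answer: Yes, the grammar is LL(1).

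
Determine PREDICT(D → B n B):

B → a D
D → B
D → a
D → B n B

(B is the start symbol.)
PREDICT(D → B n B) = (FIRST(RHS) \ {ε}) ∪ (FOLLOW(D) if ε ∈ FIRST(RHS), i.e. RHS ⇒* ε)
FIRST(B) = { 'a' }
FIRST(B n B) = { 'a' }
ε ∉ FIRST(B n B), so FOLLOW(D) is not added.
PREDICT(D → B n B) = { 'a' }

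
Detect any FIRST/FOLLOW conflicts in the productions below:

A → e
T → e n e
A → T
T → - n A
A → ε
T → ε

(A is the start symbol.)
A FIRST/FOLLOW conflict occurs when a non-terminal N has a nullable alternative N → β (β ⇒* ε) and another alternative N → α with FIRST(α) ∩ FOLLOW(N) ≠ ∅: on such a lookahead the parser cannot decide between expanding α and letting N vanish via β.

Nullable non-terminals: A, T.
FIRST sets used below: FIRST(T) = { '-', 'e', ε }

A: nullable alternative(s) A → T, A → ε; FOLLOW(A) = { $ }
  A → e: FIRST \ {ε} = { 'e' } — disjoint from FOLLOW(A)
  A → T: FIRST \ {ε} = { '-', 'e' } — disjoint from FOLLOW(A)
  A → ε: FIRST \ {ε} = { } — disjoint from FOLLOW(A)

T: nullable alternative(s) T → ε; FOLLOW(T) = { $ }
  T → e n e: FIRST \ {ε} = { 'e' } — disjoint from FOLLOW(T)
  T → - n A: FIRST \ {ε} = { '-' } — disjoint from FOLLOW(T)
  T → ε: FIRST \ {ε} = { } — this is the only nullable alternative, skip

No FIRST/FOLLOW conflicts found.

Answer: No FIRST/FOLLOW conflicts.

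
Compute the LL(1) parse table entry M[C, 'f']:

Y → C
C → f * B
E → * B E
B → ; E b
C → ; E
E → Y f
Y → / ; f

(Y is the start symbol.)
To find M[C, 'f'], we find productions for C where 'f' is in the predict set (PREDICT(N → α) = (FIRST(α) \ {ε}) ∪ (FOLLOW(N) if α ⇒* ε)).

C → f * B: PREDICT = { 'f' }
  'f' is in predict set, so this production goes in M[C, 'f']
C → ; E: PREDICT = { ';' }

M[C, 'f'] = C → f * B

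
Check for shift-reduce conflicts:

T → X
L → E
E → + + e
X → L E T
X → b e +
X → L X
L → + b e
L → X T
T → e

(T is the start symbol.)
Yes — I5: [T → X .] vs [E → . + + e]; I11: [L → E .] vs [E → . + + e]; I12: [X → L X .] vs [E → . + + e]

A shift-reduce conflict occurs when an LR(0) state has both:
  - a complete (reduce) item [A → α .] (dot at the end), and
  - a shift item [B → β . c γ] (dot before a terminal).

Augment with T' → T and build the canonical LR(0) collection (I0 = CLOSURE({[T' → . T]}), then GOTO on every symbol after a dot until no new states appear). It has 18 states:
  I0: { [E → . + + e], [L → . + b e], [L → . E], [L → . X T], [T → . X], [T → . e], [T' → . T], [X → . L E T], [X → . L X], [X → . b e +] }  — shift
  I1: { [E → + . + e], [L → + . b e] }  — shift
  I2: { [L → E .] }  — reduce
  I3: { [E → . + + e], [L → . + b e], [L → . E], [L → . X T], [X → . L E T], [X → . L X], [X → . b e +], [X → L . E T], [X → L . X] }  — shift
  I4: { [T' → T .] }  — accept
  I5: { [E → . + + e], [L → . + b e], [L → . E], [L → . X T], [L → X . T], [T → . X], [T → . e], [T → X .], [X → . L E T], [X → . L X], [X → . b e +] }  — shift, reduce
  I6: { [X → b . e +] }  — shift
  I7: { [T → e .] }  — reduce
  I8: { [X → b e . +] }  — shift
  I9: { [X → b e + .] }  — reduce
  I10: { [L → X T .] }  — reduce
  I11: { [E → . + + e], [L → . + b e], [L → . E], [L → . X T], [L → E .], [T → . X], [T → . e], [X → . L E T], [X → . L X], [X → . b e +], [X → L E . T] }  — shift, reduce
  I12: { [E → . + + e], [L → . + b e], [L → . E], [L → . X T], [L → X . T], [T → . X], [T → . e], [X → . L E T], [X → . L X], [X → . b e +], [X → L X .] }  — shift, reduce
  I13: { [X → L E T .] }  — reduce
  I14: { [E → + + . e] }  — shift
  I15: { [L → + b . e] }  — shift
  I16: { [L → + b e .] }  — reduce
  I17: { [E → + + e .] }  — reduce

I5 contains reduce item [T → X .] and shift items [E → . + + e], [L → . + b e], [T → . e], [X → . b e +] — shift-reduce conflict.
I11 contains reduce item [L → E .] and shift items [E → . + + e], [L → . + b e], [T → . e], [X → . b e +] — shift-reduce conflict.
I12 contains reduce item [X → L X .] and shift items [E → . + + e], [L → . + b e], [T → . e], [X → . b e +] — shift-reduce conflict.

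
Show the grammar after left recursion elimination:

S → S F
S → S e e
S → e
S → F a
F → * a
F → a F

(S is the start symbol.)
S → e S'
S → F a S'
S' → F S'
S' → e e S'
S' → ε
F → * a
F → a F

S is directly left-recursive. The standard transformation for
  A → A α₁ | ... | A α_m | β₁ | ... | β_n
is
  A  → β₁ A' | ... | β_n A'
  A' → α₁ A' | ... | α_m A' | ε

S → e becomes S → e S'
S → F a becomes S → F a S'
S → S F becomes S' → F S'
S → S e e becomes S' → e e S'
Add S' → ε

Productions for other non-terminals are unchanged:
  F → * a
  F → a F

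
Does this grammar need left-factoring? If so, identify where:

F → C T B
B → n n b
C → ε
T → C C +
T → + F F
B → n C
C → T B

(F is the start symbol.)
Left-factoring is needed when two productions for the same non-terminal
share a common prefix on the right-hand side.

Productions for B:
  B → n n b
  B → n C
Productions for C:
  C → ε
  C → T B
Productions for T:
  T → C C +
  T → + F F

Found common prefix 'n' in productions for B

Answer: Yes, B has productions with common prefix 'n'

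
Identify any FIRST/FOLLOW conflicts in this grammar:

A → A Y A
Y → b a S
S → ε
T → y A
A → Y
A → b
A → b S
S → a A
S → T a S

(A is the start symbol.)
A FIRST/FOLLOW conflict occurs when a non-terminal N has a nullable alternative N → β (β ⇒* ε) and another alternative N → α with FIRST(α) ∩ FOLLOW(N) ≠ ∅: on such a lookahead the parser cannot decide between expanding α and letting N vanish via β.

Nullable non-terminals: S.
FIRST sets used below: FIRST(T) = { 'y' }

S: nullable alternative(s) S → ε; FOLLOW(S) = { $, 'a', 'b' }
  S → ε: FIRST \ {ε} = { } — this is the only nullable alternative, skip
  S → a A: FIRST \ {ε} = { 'a' } — overlaps FOLLOW(S) on { 'a' }: CONFLICT
  S → T a S: FIRST \ {ε} = { 'y' } — disjoint from FOLLOW(S)

A, T, Y have no nullable alternative, so no FIRST/FOLLOW check is needed there.

So the grammar has 1 FIRST/FOLLOW conflict (marked CONFLICT above).

Answer: Yes. S → a A with FOLLOW(S) on { 'a' }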